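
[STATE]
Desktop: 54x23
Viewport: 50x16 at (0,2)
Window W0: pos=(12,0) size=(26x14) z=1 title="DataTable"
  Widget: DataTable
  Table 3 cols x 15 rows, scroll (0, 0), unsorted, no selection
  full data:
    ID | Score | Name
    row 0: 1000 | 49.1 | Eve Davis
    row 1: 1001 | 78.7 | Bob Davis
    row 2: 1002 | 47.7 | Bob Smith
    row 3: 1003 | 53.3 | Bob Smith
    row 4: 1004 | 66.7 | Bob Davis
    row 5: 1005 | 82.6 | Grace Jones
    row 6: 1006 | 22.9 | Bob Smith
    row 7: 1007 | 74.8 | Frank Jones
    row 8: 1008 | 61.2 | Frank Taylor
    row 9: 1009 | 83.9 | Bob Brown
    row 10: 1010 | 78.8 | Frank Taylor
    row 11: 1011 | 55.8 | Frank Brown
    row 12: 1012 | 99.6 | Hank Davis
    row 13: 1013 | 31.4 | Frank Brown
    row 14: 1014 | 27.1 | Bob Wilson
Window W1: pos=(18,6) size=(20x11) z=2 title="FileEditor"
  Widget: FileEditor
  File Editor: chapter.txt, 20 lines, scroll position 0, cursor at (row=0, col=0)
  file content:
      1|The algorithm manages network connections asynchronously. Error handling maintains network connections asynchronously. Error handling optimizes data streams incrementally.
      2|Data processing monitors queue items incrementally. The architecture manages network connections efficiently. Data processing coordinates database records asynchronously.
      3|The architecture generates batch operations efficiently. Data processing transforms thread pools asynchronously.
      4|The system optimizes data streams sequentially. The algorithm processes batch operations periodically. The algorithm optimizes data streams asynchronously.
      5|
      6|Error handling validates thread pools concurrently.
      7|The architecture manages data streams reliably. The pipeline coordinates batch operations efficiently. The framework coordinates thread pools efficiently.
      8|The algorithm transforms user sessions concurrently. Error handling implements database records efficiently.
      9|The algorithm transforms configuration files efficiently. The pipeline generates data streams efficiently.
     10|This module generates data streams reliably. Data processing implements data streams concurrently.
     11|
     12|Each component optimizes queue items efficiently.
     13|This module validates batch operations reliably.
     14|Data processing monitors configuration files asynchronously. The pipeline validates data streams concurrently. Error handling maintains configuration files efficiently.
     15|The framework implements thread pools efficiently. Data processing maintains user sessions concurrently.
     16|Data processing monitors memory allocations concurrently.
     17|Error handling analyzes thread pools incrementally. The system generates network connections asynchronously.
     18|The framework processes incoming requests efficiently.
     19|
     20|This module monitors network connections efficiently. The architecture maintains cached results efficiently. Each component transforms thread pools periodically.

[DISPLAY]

            ┠────────────────────────┨            
            ┃ID  │Score│Name         ┃            
            ┃────┼─────┼──────────── ┃            
            ┃1000│49.1 │Eve Davis    ┃            
            ┃1001│┏━━━━━━━━━━━━━━━━━━┓            
            ┃1002│┃ FileEditor       ┃            
            ┃1003│┠──────────────────┨            
            ┃1004│┃█he algorithm man▲┃            
            ┃1005│┃Data processing m█┃            
            ┃1006│┃The architecture ░┃            
            ┃1007│┃The system optimi░┃            
            ┗━━━━━┃                 ░┃            
                  ┃Error handling va░┃            
                  ┃The architecture ▼┃            
                  ┗━━━━━━━━━━━━━━━━━━┛            
                                                  


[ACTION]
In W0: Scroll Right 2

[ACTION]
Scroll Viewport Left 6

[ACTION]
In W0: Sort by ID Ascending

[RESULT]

            ┠────────────────────────┨            
            ┃ID ▲│Score│Name         ┃            
            ┃────┼─────┼──────────── ┃            
            ┃1000│49.1 │Eve Davis    ┃            
            ┃1001│┏━━━━━━━━━━━━━━━━━━┓            
            ┃1002│┃ FileEditor       ┃            
            ┃1003│┠──────────────────┨            
            ┃1004│┃█he algorithm man▲┃            
            ┃1005│┃Data processing m█┃            
            ┃1006│┃The architecture ░┃            
            ┃1007│┃The system optimi░┃            
            ┗━━━━━┃                 ░┃            
                  ┃Error handling va░┃            
                  ┃The architecture ▼┃            
                  ┗━━━━━━━━━━━━━━━━━━┛            
                                                  


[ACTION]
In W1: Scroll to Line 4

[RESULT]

            ┠────────────────────────┨            
            ┃ID ▲│Score│Name         ┃            
            ┃────┼─────┼──────────── ┃            
            ┃1000│49.1 │Eve Davis    ┃            
            ┃1001│┏━━━━━━━━━━━━━━━━━━┓            
            ┃1002│┃ FileEditor       ┃            
            ┃1003│┠──────────────────┨            
            ┃1004│┃The system optimi▲┃            
            ┃1005│┃                 ░┃            
            ┃1006│┃Error handling va█┃            
            ┃1007│┃The architecture ░┃            
            ┗━━━━━┃The algorithm tra░┃            
                  ┃The algorithm tra░┃            
                  ┃This module gener▼┃            
                  ┗━━━━━━━━━━━━━━━━━━┛            
                                                  


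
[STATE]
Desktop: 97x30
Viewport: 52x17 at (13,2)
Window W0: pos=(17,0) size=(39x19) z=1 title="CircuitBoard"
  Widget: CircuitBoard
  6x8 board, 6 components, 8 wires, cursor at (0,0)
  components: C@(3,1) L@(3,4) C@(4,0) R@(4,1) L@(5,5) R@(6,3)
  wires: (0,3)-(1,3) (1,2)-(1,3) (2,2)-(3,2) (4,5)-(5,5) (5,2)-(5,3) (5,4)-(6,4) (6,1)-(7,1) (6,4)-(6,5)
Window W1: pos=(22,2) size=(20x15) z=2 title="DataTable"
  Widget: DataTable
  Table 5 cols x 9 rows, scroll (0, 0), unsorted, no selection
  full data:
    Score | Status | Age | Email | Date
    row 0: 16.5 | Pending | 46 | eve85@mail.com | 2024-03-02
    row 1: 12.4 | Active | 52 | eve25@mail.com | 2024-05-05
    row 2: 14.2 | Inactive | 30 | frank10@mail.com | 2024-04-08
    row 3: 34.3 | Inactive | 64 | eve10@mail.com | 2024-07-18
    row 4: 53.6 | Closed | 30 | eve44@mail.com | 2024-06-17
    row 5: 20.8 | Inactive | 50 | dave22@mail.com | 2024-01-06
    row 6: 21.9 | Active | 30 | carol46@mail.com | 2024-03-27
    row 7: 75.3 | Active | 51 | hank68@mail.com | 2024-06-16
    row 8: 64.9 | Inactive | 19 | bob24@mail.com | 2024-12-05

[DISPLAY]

    ┠────┏━━━━━━━━━━━━━━━━━━┓─────────────┨         
    ┃   0┃ DataTable        ┃             ┃         
    ┃0  [┠──────────────────┨             ┃         
    ┃    ┃Score│Status  │Age┃             ┃         
    ┃1   ┃─────┼────────┼───┃             ┃         
    ┃    ┃16.5 │Pending │46 ┃             ┃         
    ┃2   ┃12.4 │Active  │52 ┃             ┃         
    ┃    ┃14.2 │Inactive│30 ┃             ┃         
    ┃3   ┃34.3 │Inactive│64 ┃             ┃         
    ┃    ┃53.6 │Closed  │30 ┃             ┃         
    ┃4   ┃20.8 │Inactive│50 ┃·            ┃         
    ┃    ┃21.9 │Active  │30 ┃│            ┃         
    ┃5   ┃75.3 │Active  │51 ┃L            ┃         
    ┃    ┃64.9 │Inactive│19 ┃             ┃         
    ┃6   ┗━━━━━━━━━━━━━━━━━━┛·            ┃         
    ┃        │                            ┃         
    ┗━━━━━━━━━━━━━━━━━━━━━━━━━━━━━━━━━━━━━┛         


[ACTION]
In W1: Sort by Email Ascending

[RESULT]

    ┠────┏━━━━━━━━━━━━━━━━━━┓─────────────┨         
    ┃   0┃ DataTable        ┃             ┃         
    ┃0  [┠──────────────────┨             ┃         
    ┃    ┃Score│Status  │Age┃             ┃         
    ┃1   ┃─────┼────────┼───┃             ┃         
    ┃    ┃64.9 │Inactive│19 ┃             ┃         
    ┃2   ┃21.9 │Active  │30 ┃             ┃         
    ┃    ┃20.8 │Inactive│50 ┃             ┃         
    ┃3   ┃34.3 │Inactive│64 ┃             ┃         
    ┃    ┃12.4 │Active  │52 ┃             ┃         
    ┃4   ┃53.6 │Closed  │30 ┃·            ┃         
    ┃    ┃16.5 │Pending │46 ┃│            ┃         
    ┃5   ┃14.2 │Inactive│30 ┃L            ┃         
    ┃    ┃75.3 │Active  │51 ┃             ┃         
    ┃6   ┗━━━━━━━━━━━━━━━━━━┛·            ┃         
    ┃        │                            ┃         
    ┗━━━━━━━━━━━━━━━━━━━━━━━━━━━━━━━━━━━━━┛         


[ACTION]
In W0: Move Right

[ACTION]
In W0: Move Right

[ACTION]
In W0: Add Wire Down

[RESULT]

    ┠────┏━━━━━━━━━━━━━━━━━━┓─────────────┨         
    ┃   0┃ DataTable        ┃             ┃         
    ┃0   ┠──────────────────┨             ┃         
    ┃    ┃Score│Status  │Age┃             ┃         
    ┃1   ┃─────┼────────┼───┃             ┃         
    ┃    ┃64.9 │Inactive│19 ┃             ┃         
    ┃2   ┃21.9 │Active  │30 ┃             ┃         
    ┃    ┃20.8 │Inactive│50 ┃             ┃         
    ┃3   ┃34.3 │Inactive│64 ┃             ┃         
    ┃    ┃12.4 │Active  │52 ┃             ┃         
    ┃4   ┃53.6 │Closed  │30 ┃·            ┃         
    ┃    ┃16.5 │Pending │46 ┃│            ┃         
    ┃5   ┃14.2 │Inactive│30 ┃L            ┃         
    ┃    ┃75.3 │Active  │51 ┃             ┃         
    ┃6   ┗━━━━━━━━━━━━━━━━━━┛·            ┃         
    ┃        │                            ┃         
    ┗━━━━━━━━━━━━━━━━━━━━━━━━━━━━━━━━━━━━━┛         


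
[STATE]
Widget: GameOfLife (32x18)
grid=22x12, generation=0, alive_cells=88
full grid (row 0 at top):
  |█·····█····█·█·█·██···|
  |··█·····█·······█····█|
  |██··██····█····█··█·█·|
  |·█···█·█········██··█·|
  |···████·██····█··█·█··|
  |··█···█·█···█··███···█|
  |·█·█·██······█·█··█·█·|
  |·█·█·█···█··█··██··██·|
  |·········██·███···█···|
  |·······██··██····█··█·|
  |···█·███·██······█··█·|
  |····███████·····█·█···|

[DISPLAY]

Gen: 0                          
█·····█····█·█·█·██···          
··█·····█·······█····█          
██··██····█····█··█·█·          
·█···█·█········██··█·          
···████·██····█··█·█··          
··█···█·█···█··███···█          
·█·█·██······█·█··█·█·          
·█·█·█···█··█··██··██·          
·········██·███···█···          
·······██··██····█··█·          
···█·███·██······█··█·          
····███████·····█·█···          
                                
                                
                                
                                
                                


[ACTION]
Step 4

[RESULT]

Gen: 4                          
·················█·█··          
····██···········█·█··          
···███········██·████·          
·······█··█···██·█·██·          
·······████···········          
······█···█·····█···█·          
··██····█········██···          
···████··██·██·····█·█          
····██······██········          
············██····██·█          
················███···          
················██····          
                                
                                
                                
                                
                                


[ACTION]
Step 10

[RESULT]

Gen: 14                         
···············██·····          
··············█··█····          
·······█·██·····█·····          
·······█···█····█████·          
·····················█          
····█···█·███·········          
····██···············█          
···█·██······█···████·          
····█·········█·······          
······················          
······················          
······················          
                                
                                
                                
                                
                                


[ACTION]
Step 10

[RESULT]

Gen: 24                         
······················          
······················          
······················          
······················          
······················          
····██················          
···█··██··············          
···█···█··············          
····█·█···············          
·····█················          
······················          
······················          
                                
                                
                                
                                
                                


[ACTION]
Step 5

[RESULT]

Gen: 29                         
······················          
······················          
······················          
······················          
······················          
···█·███··············          
··█··███··············          
·███··██··············          
······················          
·····█················          
······················          
······················          
                                
                                
                                
                                
                                


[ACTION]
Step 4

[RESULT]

Gen: 33                         
······················          
······················          
······················          
······················          
······················          
······███·············          
····█··███············          
██···█··█·············          
██·██·██··············          
··█···················          
······················          
······················          
                                
                                
                                
                                
                                


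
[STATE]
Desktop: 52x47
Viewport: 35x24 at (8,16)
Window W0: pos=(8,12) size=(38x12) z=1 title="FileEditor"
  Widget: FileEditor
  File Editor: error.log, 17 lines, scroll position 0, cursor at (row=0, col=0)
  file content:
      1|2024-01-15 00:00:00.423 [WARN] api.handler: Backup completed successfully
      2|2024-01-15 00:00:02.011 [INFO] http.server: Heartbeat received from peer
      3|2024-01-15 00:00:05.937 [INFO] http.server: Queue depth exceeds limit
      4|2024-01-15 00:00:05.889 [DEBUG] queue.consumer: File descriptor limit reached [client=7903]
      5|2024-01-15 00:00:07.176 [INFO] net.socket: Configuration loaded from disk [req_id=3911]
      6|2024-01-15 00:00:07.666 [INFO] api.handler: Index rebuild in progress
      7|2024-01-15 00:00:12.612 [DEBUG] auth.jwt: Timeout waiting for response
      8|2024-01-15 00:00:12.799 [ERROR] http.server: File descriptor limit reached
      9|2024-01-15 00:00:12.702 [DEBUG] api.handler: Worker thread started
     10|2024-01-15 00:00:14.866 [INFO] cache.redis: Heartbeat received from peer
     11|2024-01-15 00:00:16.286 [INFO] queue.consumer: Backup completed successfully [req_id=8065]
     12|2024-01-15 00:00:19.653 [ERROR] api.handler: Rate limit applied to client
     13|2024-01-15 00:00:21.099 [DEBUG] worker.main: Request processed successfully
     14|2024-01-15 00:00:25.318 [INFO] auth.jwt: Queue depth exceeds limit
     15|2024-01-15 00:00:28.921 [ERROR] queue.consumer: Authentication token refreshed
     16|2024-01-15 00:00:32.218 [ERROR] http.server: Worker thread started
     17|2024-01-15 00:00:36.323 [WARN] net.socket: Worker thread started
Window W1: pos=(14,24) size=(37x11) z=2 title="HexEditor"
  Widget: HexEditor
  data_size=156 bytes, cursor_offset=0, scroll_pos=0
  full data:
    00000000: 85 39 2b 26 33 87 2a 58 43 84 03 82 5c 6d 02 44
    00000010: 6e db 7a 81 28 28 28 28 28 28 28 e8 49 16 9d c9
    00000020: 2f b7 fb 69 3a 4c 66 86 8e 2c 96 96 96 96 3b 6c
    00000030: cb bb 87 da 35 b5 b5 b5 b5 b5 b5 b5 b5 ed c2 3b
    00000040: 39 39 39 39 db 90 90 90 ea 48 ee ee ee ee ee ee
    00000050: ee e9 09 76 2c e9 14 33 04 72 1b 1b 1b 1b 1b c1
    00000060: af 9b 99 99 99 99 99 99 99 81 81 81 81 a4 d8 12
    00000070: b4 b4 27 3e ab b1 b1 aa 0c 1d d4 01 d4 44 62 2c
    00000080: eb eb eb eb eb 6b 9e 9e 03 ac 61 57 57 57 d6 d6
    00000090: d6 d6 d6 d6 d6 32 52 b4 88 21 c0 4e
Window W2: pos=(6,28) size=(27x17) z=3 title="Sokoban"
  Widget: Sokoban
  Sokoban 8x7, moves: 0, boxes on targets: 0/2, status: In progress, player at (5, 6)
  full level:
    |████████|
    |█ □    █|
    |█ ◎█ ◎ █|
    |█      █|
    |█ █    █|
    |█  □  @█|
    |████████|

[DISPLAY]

┃2024-01-15 00:00:02.011 [INFO] htt
┃2024-01-15 00:00:05.937 [INFO] htt
┃2024-01-15 00:00:05.889 [DEBUG] qu
┃2024-01-15 00:00:07.176 [INFO] net
┃2024-01-15 00:00:07.666 [INFO] api
┃2024-01-15 00:00:12.612 [DEBUG] au
┃2024-01-15 00:00:12.799 [ERROR] ht
┗━━━━━━━━━━━━━━━━━━━━━━━━━━━━━━━━━━
      ┏━━━━━━━━━━━━━━━━━━━━━━━━━━━━
      ┃ HexEditor                  
      ┠────────────────────────────
      ┃00000000  85 39 2b 26 33 87 
━━━━━━━━━━━━━━━━━━━━━━━━┓ 81 28 28 
Sokoban                 ┃ 69 3a 4c 
────────────────────────┨ da 35 b5 
███████                 ┃ 39 db 90 
 □    █                 ┃ 76 2c e9 
 ◎█ ◎ █                 ┃ 99 99 99 
      █                 ┃━━━━━━━━━━
 █    █                 ┃          
  □  @█                 ┃          
███████                 ┃          
oves: 0  0/2            ┃          
                        ┃          


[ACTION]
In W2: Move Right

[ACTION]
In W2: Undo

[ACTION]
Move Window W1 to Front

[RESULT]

┃2024-01-15 00:00:02.011 [INFO] htt
┃2024-01-15 00:00:05.937 [INFO] htt
┃2024-01-15 00:00:05.889 [DEBUG] qu
┃2024-01-15 00:00:07.176 [INFO] net
┃2024-01-15 00:00:07.666 [INFO] api
┃2024-01-15 00:00:12.612 [DEBUG] au
┃2024-01-15 00:00:12.799 [ERROR] ht
┗━━━━━━━━━━━━━━━━━━━━━━━━━━━━━━━━━━
      ┏━━━━━━━━━━━━━━━━━━━━━━━━━━━━
      ┃ HexEditor                  
      ┠────────────────────────────
      ┃00000000  85 39 2b 26 33 87 
━━━━━━┃00000010  6e db 7a 81 28 28 
Sokoba┃00000020  2f b7 fb 69 3a 4c 
──────┃00000030  cb bb 87 da 35 b5 
██████┃00000040  39 39 39 39 db 90 
 □    ┃00000050  ee e9 09 76 2c e9 
 ◎█ ◎ ┃00000060  af 9b 99 99 99 99 
      ┗━━━━━━━━━━━━━━━━━━━━━━━━━━━━
 █    █                 ┃          
  □  @█                 ┃          
███████                 ┃          
oves: 0  0/2            ┃          
                        ┃          


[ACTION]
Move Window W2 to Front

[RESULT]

┃2024-01-15 00:00:02.011 [INFO] htt
┃2024-01-15 00:00:05.937 [INFO] htt
┃2024-01-15 00:00:05.889 [DEBUG] qu
┃2024-01-15 00:00:07.176 [INFO] net
┃2024-01-15 00:00:07.666 [INFO] api
┃2024-01-15 00:00:12.612 [DEBUG] au
┃2024-01-15 00:00:12.799 [ERROR] ht
┗━━━━━━━━━━━━━━━━━━━━━━━━━━━━━━━━━━
      ┏━━━━━━━━━━━━━━━━━━━━━━━━━━━━
      ┃ HexEditor                  
      ┠────────────────────────────
      ┃00000000  85 39 2b 26 33 87 
━━━━━━━━━━━━━━━━━━━━━━━━┓ 81 28 28 
Sokoban                 ┃ 69 3a 4c 
────────────────────────┨ da 35 b5 
███████                 ┃ 39 db 90 
 □    █                 ┃ 76 2c e9 
 ◎█ ◎ █                 ┃ 99 99 99 
      █                 ┃━━━━━━━━━━
 █    █                 ┃          
  □  @█                 ┃          
███████                 ┃          
oves: 0  0/2            ┃          
                        ┃          


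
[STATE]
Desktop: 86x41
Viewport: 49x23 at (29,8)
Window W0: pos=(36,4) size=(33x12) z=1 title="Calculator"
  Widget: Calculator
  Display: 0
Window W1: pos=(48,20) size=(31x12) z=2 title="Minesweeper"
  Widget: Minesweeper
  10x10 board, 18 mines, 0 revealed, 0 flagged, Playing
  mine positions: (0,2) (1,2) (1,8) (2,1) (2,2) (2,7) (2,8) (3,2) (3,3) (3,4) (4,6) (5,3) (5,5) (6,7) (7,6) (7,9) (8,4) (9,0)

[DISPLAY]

       ┃┌───┬───┬───┬───┐              ┃         
       ┃│ 7 │ 8 │ 9 │ ÷ │              ┃         
       ┃├───┼───┼───┼───┤              ┃         
       ┃│ 4 │ 5 │ 6 │ × │              ┃         
       ┃├───┼───┼───┼───┤              ┃         
       ┃│ 1 │ 2 │ 3 │ - │              ┃         
       ┃└───┴───┴───┴───┘              ┃         
       ┗━━━━━━━━━━━━━━━━━━━━━━━━━━━━━━━┛         
                                                 
                                                 
                                                 
                                                 
                   ┏━━━━━━━━━━━━━━━━━━━━━━━━━━━━━
                   ┃ Minesweeper                 
                   ┠─────────────────────────────
                   ┃■■■■■■■■■■                   
                   ┃■■■■■■■■■■                   
                   ┃■■■■■■■■■■                   
                   ┃■■■■■■■■■■                   
                   ┃■■■■■■■■■■                   
                   ┃■■■■■■■■■■                   
                   ┃■■■■■■■■■■                   
                   ┃■■■■■■■■■■                   


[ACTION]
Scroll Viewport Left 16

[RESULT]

                       ┃┌───┬───┬───┬───┐        
                       ┃│ 7 │ 8 │ 9 │ ÷ │        
                       ┃├───┼───┼───┼───┤        
                       ┃│ 4 │ 5 │ 6 │ × │        
                       ┃├───┼───┼───┼───┤        
                       ┃│ 1 │ 2 │ 3 │ - │        
                       ┃└───┴───┴───┴───┘        
                       ┗━━━━━━━━━━━━━━━━━━━━━━━━━
                                                 
                                                 
                                                 
                                                 
                                   ┏━━━━━━━━━━━━━
                                   ┃ Minesweeper 
                                   ┠─────────────
                                   ┃■■■■■■■■■■   
                                   ┃■■■■■■■■■■   
                                   ┃■■■■■■■■■■   
                                   ┃■■■■■■■■■■   
                                   ┃■■■■■■■■■■   
                                   ┃■■■■■■■■■■   
                                   ┃■■■■■■■■■■   
                                   ┃■■■■■■■■■■   


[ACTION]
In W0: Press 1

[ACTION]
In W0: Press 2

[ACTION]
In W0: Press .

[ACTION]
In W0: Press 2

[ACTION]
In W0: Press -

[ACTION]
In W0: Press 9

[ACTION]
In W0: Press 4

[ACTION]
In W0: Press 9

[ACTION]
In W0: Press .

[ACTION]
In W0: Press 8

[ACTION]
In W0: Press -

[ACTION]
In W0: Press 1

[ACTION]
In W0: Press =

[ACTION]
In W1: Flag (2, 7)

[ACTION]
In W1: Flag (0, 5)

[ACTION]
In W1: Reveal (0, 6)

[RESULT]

                       ┃┌───┬───┬───┬───┐        
                       ┃│ 7 │ 8 │ 9 │ ÷ │        
                       ┃├───┼───┼───┼───┤        
                       ┃│ 4 │ 5 │ 6 │ × │        
                       ┃├───┼───┼───┼───┤        
                       ┃│ 1 │ 2 │ 3 │ - │        
                       ┃└───┴───┴───┴───┘        
                       ┗━━━━━━━━━━━━━━━━━━━━━━━━━
                                                 
                                                 
                                                 
                                                 
                                   ┏━━━━━━━━━━━━━
                                   ┃ Minesweeper 
                                   ┠─────────────
                                   ┃■■■2   1■■   
                                   ┃■■■3  13■■   
                                   ┃■■■5211⚑■■   
                                   ┃■■■■■■■■■■   
                                   ┃■■■■■■■■■■   
                                   ┃■■■■■■■■■■   
                                   ┃■■■■■■■■■■   
                                   ┃■■■■■■■■■■   


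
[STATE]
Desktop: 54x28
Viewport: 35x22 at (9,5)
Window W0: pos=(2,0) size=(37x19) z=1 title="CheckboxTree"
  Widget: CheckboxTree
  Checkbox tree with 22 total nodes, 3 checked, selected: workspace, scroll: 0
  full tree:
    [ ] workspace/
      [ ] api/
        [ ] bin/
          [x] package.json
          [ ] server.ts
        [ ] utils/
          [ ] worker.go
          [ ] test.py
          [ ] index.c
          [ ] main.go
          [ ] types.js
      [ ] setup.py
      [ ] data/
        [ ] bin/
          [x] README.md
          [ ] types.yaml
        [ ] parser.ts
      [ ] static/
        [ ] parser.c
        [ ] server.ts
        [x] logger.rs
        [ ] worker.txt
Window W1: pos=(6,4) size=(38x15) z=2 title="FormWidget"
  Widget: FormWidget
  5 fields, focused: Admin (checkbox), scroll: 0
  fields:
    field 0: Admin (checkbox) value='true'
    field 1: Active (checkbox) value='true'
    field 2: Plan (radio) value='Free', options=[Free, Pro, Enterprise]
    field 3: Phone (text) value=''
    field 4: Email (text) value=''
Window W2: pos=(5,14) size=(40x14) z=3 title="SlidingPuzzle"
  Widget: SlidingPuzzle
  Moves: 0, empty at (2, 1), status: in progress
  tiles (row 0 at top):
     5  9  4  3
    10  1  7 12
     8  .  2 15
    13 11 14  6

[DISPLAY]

ormWidget                         ┃
──────────────────────────────────┨
Admin:      [x]                   ┃
Active:     [x]                   ┃
Plan:       (●) Free  ( ) Pro  ( )┃
Phone:      [                    ]┃
Email:      [                    ]┃
                                  ┃
                                  ┃
━━━━━━━━━━━━━━━━━━━━━━━━━━━━━━━━━━━
idingPuzzle                        
───────────────────────────────────
──┬────┬────┬────┐                 
5 │  9 │  4 │  3 │                 
──┼────┼────┼────┤                 
0 │  1 │  7 │ 12 │                 
──┼────┼────┼────┤                 
8 │    │  2 │ 15 │                 
──┼────┼────┼────┤                 
3 │ 11 │ 14 │  6 │                 
──┴────┴────┴────┘                 
es: 0                              


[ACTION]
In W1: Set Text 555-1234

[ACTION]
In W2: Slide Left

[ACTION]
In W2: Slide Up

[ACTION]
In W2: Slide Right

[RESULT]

ormWidget                         ┃
──────────────────────────────────┨
Admin:      [x]                   ┃
Active:     [x]                   ┃
Plan:       (●) Free  ( ) Pro  ( )┃
Phone:      [                    ]┃
Email:      [                    ]┃
                                  ┃
                                  ┃
━━━━━━━━━━━━━━━━━━━━━━━━━━━━━━━━━━━
idingPuzzle                        
───────────────────────────────────
──┬────┬────┬────┐                 
5 │  9 │  4 │  3 │                 
──┼────┼────┼────┤                 
0 │  1 │  7 │ 12 │                 
──┼────┼────┼────┤                 
8 │  2 │ 14 │ 15 │                 
──┼────┼────┼────┤                 
3 │    │ 11 │  6 │                 
──┴────┴────┴────┘                 
es: 3                              


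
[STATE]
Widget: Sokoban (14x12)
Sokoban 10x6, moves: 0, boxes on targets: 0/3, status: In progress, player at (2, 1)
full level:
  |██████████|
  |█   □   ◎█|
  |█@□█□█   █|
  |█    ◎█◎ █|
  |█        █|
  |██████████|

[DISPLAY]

██████████    
█   □   ◎█    
█@□█□█   █    
█    ◎█◎ █    
█        █    
██████████    
Moves: 0  0/3 
              
              
              
              
              


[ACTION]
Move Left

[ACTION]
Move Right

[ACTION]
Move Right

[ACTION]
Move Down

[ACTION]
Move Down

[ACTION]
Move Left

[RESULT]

██████████    
█   □   ◎█    
█ □█□█   █    
█    ◎█◎ █    
█@       █    
██████████    
Moves: 2  0/3 
              
              
              
              
              


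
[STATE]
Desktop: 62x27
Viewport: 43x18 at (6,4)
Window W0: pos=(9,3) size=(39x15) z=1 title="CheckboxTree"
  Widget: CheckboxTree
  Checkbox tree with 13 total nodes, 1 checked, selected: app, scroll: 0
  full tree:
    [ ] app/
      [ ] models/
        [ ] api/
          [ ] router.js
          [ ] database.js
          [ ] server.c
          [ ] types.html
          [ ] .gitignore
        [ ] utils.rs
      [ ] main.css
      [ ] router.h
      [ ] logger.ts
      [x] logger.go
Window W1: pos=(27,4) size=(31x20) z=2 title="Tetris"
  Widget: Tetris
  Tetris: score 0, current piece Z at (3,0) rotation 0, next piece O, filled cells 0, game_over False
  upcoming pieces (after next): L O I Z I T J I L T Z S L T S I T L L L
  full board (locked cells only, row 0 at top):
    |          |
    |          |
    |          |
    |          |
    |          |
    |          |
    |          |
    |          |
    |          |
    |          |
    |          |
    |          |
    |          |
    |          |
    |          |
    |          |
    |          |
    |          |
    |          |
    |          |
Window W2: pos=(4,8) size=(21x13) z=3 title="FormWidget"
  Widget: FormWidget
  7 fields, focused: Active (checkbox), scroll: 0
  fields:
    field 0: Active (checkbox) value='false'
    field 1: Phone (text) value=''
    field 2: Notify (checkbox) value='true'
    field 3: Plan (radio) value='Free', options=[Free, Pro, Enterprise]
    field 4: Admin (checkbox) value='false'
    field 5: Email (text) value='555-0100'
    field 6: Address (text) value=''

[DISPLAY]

   ┃ CheckboxTree    ┏━━━━━━━━━━━━━━━━━━━━━
   ┠─────────────────┃ Tetris              
   ┃>[-] app/        ┠─────────────────────
   ┃   [ ] models/   ┃          │Next:     
━━━━━━━━━━━━━━━━━━┓  ┃          │▓▓        
FormWidget        ┃er┃          │▓▓        
──────────────────┨ba┃          │          
 Active:     [ ]  ┃er┃          │          
 Phone:      [   ]┃s.┃          │          
 Notify:     [x]  ┃ig┃          │Score:    
 Plan:       (●) F┃rs┃          │0         
 Admin:      [ ]  ┃  ┃          │          
 Email:      [555]┃  ┃          │          
 Address:    [   ]┃━━┃          │          
                  ┃  ┃          │          
                  ┃  ┃          │          
━━━━━━━━━━━━━━━━━━┛  ┃          │          
                     ┃          │          


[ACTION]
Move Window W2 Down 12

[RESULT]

   ┃ CheckboxTree    ┏━━━━━━━━━━━━━━━━━━━━━
   ┠─────────────────┃ Tetris              
   ┃>[-] app/        ┠─────────────────────
   ┃   [ ] models/   ┃          │Next:     
   ┃     [ ] api/    ┃          │▓▓        
   ┃       [ ] router┃          │▓▓        
   ┃       [ ] databa┃          │          
   ┃       [ ] server┃          │          
   ┃       [ ] types.┃          │          
   ┃       [ ] .gitig┃          │Score:    
━━━━━━━━━━━━━━━━━━┓rs┃          │0         
FormWidget        ┃  ┃          │          
──────────────────┨  ┃          │          
 Active:     [ ]  ┃━━┃          │          
 Phone:      [   ]┃  ┃          │          
 Notify:     [x]  ┃  ┃          │          
 Plan:       (●) F┃  ┃          │          
 Admin:      [ ]  ┃  ┃          │          


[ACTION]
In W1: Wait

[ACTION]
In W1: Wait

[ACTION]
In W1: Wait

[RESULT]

   ┃ CheckboxTree    ┏━━━━━━━━━━━━━━━━━━━━━
   ┠─────────────────┃ Tetris              
   ┃>[-] app/        ┠─────────────────────
   ┃   [ ] models/   ┃    ▓▓    │Next:     
   ┃     [ ] api/    ┃          │▓▓        
   ┃       [ ] router┃          │▓▓        
   ┃       [ ] databa┃          │          
   ┃       [ ] server┃          │          
   ┃       [ ] types.┃          │          
   ┃       [ ] .gitig┃          │Score:    
━━━━━━━━━━━━━━━━━━┓rs┃          │0         
FormWidget        ┃  ┃          │          
──────────────────┨  ┃          │          
 Active:     [ ]  ┃━━┃          │          
 Phone:      [   ]┃  ┃          │          
 Notify:     [x]  ┃  ┃          │          
 Plan:       (●) F┃  ┃          │          
 Admin:      [ ]  ┃  ┃          │          


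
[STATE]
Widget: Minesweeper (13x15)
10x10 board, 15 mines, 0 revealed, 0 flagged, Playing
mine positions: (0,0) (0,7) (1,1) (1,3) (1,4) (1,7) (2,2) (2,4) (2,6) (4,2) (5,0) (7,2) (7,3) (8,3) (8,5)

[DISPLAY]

■■■■■■■■■■   
■■■■■■■■■■   
■■■■■■■■■■   
■■■■■■■■■■   
■■■■■■■■■■   
■■■■■■■■■■   
■■■■■■■■■■   
■■■■■■■■■■   
■■■■■■■■■■   
■■■■■■■■■■   
             
             
             
             
             


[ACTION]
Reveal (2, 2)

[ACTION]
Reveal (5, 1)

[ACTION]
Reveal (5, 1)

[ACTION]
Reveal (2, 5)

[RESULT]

✹■■■■■■✹■■   
■✹■✹✹■■✹■■   
■■✹■✹■✹■■■   
■■■■■■■■■■   
■■✹■■■■■■■   
✹■■■■■■■■■   
■■■■■■■■■■   
■■✹✹■■■■■■   
■■■✹■✹■■■■   
■■■■■■■■■■   
             
             
             
             
             
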